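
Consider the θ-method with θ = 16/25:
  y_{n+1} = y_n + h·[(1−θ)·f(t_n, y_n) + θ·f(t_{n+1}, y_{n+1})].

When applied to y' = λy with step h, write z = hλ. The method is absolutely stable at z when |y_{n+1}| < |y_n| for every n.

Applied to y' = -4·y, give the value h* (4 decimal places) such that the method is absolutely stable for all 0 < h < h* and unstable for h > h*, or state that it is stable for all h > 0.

unbounded; (−∞, 0). Any h>0 works for λ=-4.

Test eqn y'=λy, z=hλ:
  y_{n+1} = y_n + z·[9/25·y_n + 16/25·y_{n+1}] ⇒ (1 − 16/25z)y_{n+1} = (1 + 9/25z)y_n
  Hence R(z) = (1 + 9/25z)/(1 − 16/25z).

Solve |R(x)|<1 on ℝ⁻.
x=-1.41: |R|=0.2588
x=-2: |R|=0.1228
x=-10: |R|=0.3514
x=-100: |R|=0.5385
θ=16/25≥1/2 ⇒ |1+9/25x|<|1−16/25x| ∀x<0 ⇒ stable on all of ℝ⁻.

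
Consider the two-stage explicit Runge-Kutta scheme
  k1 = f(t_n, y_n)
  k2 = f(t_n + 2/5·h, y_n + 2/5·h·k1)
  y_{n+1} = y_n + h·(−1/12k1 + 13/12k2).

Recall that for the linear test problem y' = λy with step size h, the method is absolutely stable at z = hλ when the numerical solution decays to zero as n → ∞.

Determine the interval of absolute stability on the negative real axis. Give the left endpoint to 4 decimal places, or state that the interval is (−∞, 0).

z∈(-2.3077,0).

Set f=λy, z=hλ:
  k1=λy_n ⇒ h·k1=z·y_n;  k2=λ(1+2/5z)y_n ⇒ h·k2=z(1+2/5z)y_n
  y_{n+1}/y_n = 1 − 1/12z + 13/12z(1+2/5z) = 1 + z + 13/30z²
  R(z) = 1 + z + 13/30z².

Boundary: |R(x)|=1, x<0.
x=-0.31: |R|=0.7316
R=1: x+13/30x²=0 ⇒ x=−30/13=-2.3077; min R=1−1/(4·13/30)=0.4231>−1
Confirm numerically:
  x=-2.046: |R|=0.76798 <1
  x=-1.974: |R|=0.71456 <1
  x=-1.913: |R|=0.67281 <1
  x=-2.866: |R|=1.69338 >1
  x=-2.722: |R|=1.48869 >1
  x=-2.376: |R|=1.07033 >1
Stable set (-2.3077, 0).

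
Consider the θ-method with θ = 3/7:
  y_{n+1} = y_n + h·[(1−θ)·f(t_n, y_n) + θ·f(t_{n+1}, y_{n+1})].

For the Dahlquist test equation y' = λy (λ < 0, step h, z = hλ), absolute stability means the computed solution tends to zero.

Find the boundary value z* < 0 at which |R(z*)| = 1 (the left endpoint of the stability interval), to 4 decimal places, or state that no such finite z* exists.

With y'=λy (z=hλ):
  y_{n+1} = y_n + z·[4/7·y_n + 3/7·y_{n+1}] ⇒ (1 − 3/7z)y_{n+1} = (1 + 4/7z)y_n
  so R(z) = (1 + 4/7z)/(1 − 3/7z).

Need |R(x)|<1, x<0.
x=-0.48: |R|=0.6019
R=−1: 1+4/7x = −1+3/7x ⇒ -1/7x=2 ⇒ x=2/(-1/7)=-14.0000
Confirm numerically:
  x=-10.630: |R|=0.91335 <1
  x=-10.226: |R|=0.89984 <1
  x=-8.720: |R|=0.84077 <1
  x=-8.065: |R|=0.80975 <1
  x=-14.381: |R|=1.00760 >1
  x=-14.089: |R|=1.00181 >1
Interval (-14.0000, 0).

left endpoint -14.0000.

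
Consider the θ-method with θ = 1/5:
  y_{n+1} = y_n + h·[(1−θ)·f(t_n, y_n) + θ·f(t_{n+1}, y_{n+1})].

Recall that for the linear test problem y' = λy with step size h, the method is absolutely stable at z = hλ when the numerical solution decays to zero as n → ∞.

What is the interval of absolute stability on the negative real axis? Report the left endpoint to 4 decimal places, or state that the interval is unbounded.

Set f=λy, z=hλ:
  y_{n+1} = y_n + z·[4/5·y_n + 1/5·y_{n+1}] ⇒ (1 − 1/5z)y_{n+1} = (1 + 4/5z)y_n
  so R(z) = (1 + 4/5z)/(1 − 1/5z).

Need |R(x)|<1, x<0.
x=-0.63: |R|=0.4405
R=−1: 1+4/5x = −1+1/5x ⇒ -3/5x=2 ⇒ x=2/(-3/5)=-3.3333
Confirm numerically:
  x=-3.124: |R|=0.92270 <1
  x=-3.015: |R|=0.88085 <1
  x=-2.898: |R|=0.83464 <1
  x=-2.181: |R|=0.51859 <1
  x=-3.929: |R|=1.20013 >1
  x=-3.420: |R|=1.03088 >1
  x=-3.390: |R|=1.02026 >1
Stable set (-3.3333, 0).

(-3.3333, 0).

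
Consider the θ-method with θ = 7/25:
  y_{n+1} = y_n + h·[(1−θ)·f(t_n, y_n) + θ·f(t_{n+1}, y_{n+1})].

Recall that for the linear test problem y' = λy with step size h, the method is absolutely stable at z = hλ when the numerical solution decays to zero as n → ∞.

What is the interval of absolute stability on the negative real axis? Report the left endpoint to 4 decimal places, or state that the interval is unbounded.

With y'=λy (z=hλ):
  y_{n+1} = y_n + z·[18/25·y_n + 7/25·y_{n+1}] ⇒ (1 − 7/25z)y_{n+1} = (1 + 18/25z)y_n
  R(z) = (1 + 18/25z)/(1 − 7/25z).

Solve |R(x)|<1 on ℝ⁻.
x=-1.06: |R|=0.1826
R=−1: 1+18/25x = −1+7/25x ⇒ -11/25x=2 ⇒ x=2/(-11/25)=-4.5455
Confirm numerically:
  x=-2.902: |R|=0.60105 <1
  x=-2.310: |R|=0.40272 <1
  x=-2.078: |R|=0.31366 <1
  x=-5.098: |R|=1.10015 >1
  x=-5.037: |R|=1.08973 >1
Stable set (-4.5455, 0).

z∈(-4.5455,0).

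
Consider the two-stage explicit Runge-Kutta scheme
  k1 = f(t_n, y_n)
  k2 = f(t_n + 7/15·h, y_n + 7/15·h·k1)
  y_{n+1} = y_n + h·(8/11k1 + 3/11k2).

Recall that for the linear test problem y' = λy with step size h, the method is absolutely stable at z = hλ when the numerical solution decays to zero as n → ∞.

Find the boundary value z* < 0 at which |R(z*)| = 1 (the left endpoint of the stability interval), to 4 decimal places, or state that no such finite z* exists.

left endpoint -7.8571.

Test eqn y'=λy, z=hλ:
  k1=λy_n ⇒ h·k1=z·y_n;  k2=λ(1+7/15z)y_n ⇒ h·k2=z(1+7/15z)y_n
  y_{n+1}/y_n = 1 + 8/11z + 3/11z(1+7/15z) = 1 + z + 7/55z²
  so R(z) = 1 + z + 7/55z².

Need |R(x)|<1, x<0.
x=-0.58: |R|=0.4628
R=1: x+7/55x²=0 ⇒ x=−55/7=-7.8571; min R=1−1/(4·7/55)=-0.9643>−1
Confirm numerically:
  x=-6.816: |R|=0.09682 <1
  x=-6.305: |R|=0.24552 <1
  x=-3.929: |R|=0.96429 <1
  x=-8.079: |R|=1.22812 >1
  x=-7.996: |R|=1.14131 >1
  x=-7.991: |R|=1.13614 >1
Interval (-7.8571, 0).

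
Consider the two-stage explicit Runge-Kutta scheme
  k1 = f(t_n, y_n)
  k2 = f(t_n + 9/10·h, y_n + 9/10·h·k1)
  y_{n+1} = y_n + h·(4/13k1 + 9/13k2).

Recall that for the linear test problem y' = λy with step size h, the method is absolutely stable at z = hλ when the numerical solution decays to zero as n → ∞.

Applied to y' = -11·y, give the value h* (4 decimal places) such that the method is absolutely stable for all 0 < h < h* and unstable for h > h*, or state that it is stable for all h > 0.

With y'=λy (z=hλ):
  k1=λy_n ⇒ h·k1=z·y_n;  k2=λ(1+9/10z)y_n ⇒ h·k2=z(1+9/10z)y_n
  y_{n+1}/y_n = 1 + 4/13z + 9/13z(1+9/10z) = 1 + z + 81/130z²
  so R(z) = 1 + z + 81/130z².

Solve |R(x)|<1 on ℝ⁻.
x=-0.86: |R|=0.6008
R=1: x+81/130x²=0 ⇒ x=−130/81=-1.6049; min R=1−1/(4·81/130)=0.5988>−1
Confirm numerically:
  x=-1.504: |R|=0.90541 <1
  x=-1.285: |R|=0.74384 <1
  x=-1.264: |R|=0.73149 <1
  x=-0.871: |R|=0.60169 <1
  x=-1.859: |R|=1.29428 >1
  x=-1.804: |R|=1.22375 >1
  x=-1.632: |R|=1.02752 >1
So |R|<1 on (-1.6049, 0).

(-1.6049,0); λ=-11 ⇒ h* = (130/81)/11 = 0.1459.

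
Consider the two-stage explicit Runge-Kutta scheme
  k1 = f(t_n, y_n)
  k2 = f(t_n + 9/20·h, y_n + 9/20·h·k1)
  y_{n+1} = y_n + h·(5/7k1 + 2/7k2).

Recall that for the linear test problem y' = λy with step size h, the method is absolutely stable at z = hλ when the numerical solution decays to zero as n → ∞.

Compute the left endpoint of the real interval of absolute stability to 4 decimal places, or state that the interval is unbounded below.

z* = -7.7778.

With y'=λy (z=hλ):
  k1=λy_n ⇒ h·k1=z·y_n;  k2=λ(1+9/20z)y_n ⇒ h·k2=z(1+9/20z)y_n
  y_{n+1}/y_n = 1 + 5/7z + 2/7z(1+9/20z) = 1 + z + 9/70z²
  so R(z) = 1 + z + 9/70z².

Find x<0 with |R(x)|<1.
x=-1.66: |R|=0.3057
R=1: x+9/70x²=0 ⇒ x=−70/9=-7.7778; min R=1−1/(4·9/70)=-0.9444>−1
Confirm numerically:
  x=-6.878: |R|=0.20431 <1
  x=-5.479: |R|=0.61936 <1
  x=-3.837: |R|=0.94410 <1
  x=-3.693: |R|=0.93951 <1
  x=-7.998: |R|=1.22646 >1
  x=-7.957: |R|=1.18335 >1
Interval (-7.7778, 0).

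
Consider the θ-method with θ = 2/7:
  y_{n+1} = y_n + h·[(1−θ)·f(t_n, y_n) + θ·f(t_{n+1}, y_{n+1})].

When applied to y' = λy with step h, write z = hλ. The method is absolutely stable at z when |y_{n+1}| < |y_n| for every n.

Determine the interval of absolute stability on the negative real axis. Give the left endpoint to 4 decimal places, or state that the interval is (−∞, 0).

(-4.6667, 0).

With y'=λy (z=hλ):
  y_{n+1} = y_n + z·[5/7·y_n + 2/7·y_{n+1}] ⇒ (1 − 2/7z)y_{n+1} = (1 + 5/7z)y_n
  Hence R(z) = (1 + 5/7z)/(1 − 2/7z).

Find x<0 with |R(x)|<1.
x=-0.82: |R|=0.3356
R=−1: 1+5/7x = −1+2/7x ⇒ -3/7x=2 ⇒ x=2/(-3/7)=-4.6667
Confirm numerically:
  x=-3.982: |R|=0.86274 <1
  x=-3.831: |R|=0.82901 <1
  x=-3.747: |R|=0.80965 <1
  x=-2.936: |R|=0.59664 <1
  x=-5.219: |R|=1.09502 >1
  x=-5.062: |R|=1.06926 >1
  x=-4.970: |R|=1.05372 >1
Stable set (-4.6667, 0).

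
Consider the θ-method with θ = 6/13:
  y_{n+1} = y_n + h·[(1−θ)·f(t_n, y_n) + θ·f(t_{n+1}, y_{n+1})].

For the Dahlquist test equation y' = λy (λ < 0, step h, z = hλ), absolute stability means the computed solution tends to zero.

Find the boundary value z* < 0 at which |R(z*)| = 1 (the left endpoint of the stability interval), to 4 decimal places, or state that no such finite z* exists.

Test eqn y'=λy, z=hλ:
  y_{n+1} = y_n + z·[7/13·y_n + 6/13·y_{n+1}] ⇒ (1 − 6/13z)y_{n+1} = (1 + 7/13z)y_n
  Hence R(z) = (1 + 7/13z)/(1 − 6/13z).

Need |R(x)|<1, x<0.
x=-1.71: |R|=0.0443
R=−1: 1+7/13x = −1+6/13x ⇒ -1/13x=2 ⇒ x=2/(-1/13)=-26.0000
Confirm numerically:
  x=-18.606: |R|=0.94068 <1
  x=-17.173: |R|=0.92393 <1
  x=-12.963: |R|=0.85639 <1
  x=-26.433: |R|=1.00252 >1
  x=-26.234: |R|=1.00137 >1
Stable set (-26.0000, 0).

left endpoint -26.0000.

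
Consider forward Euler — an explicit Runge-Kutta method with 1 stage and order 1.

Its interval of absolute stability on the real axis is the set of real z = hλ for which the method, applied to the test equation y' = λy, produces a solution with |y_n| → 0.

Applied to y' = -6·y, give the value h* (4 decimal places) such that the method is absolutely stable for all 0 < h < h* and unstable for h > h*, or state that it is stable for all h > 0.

(-2.0000,0); λ=-6 ⇒ h* = 0.3333.

Test eqn y'=λy, z=hλ:
  order 1, 1-stage ⇒ R(z)=1+z
  (e.g. R(-1.26)=-0.26000, |R|=0.26000)

Boundary: |R(x)|=1, x<0.
x=-1.26: |R|=0.2600
|R(-2.07)|=1.0700 |R(-1.8)|=0.8000 |R(-0.9)|=0.1000
Bisect:
  x_lo=-2.7089 |R|=1.7089  x_hi=-0.1429 |R|=0.8571
  mid=-1.42592 |R|=0.42592 →hi
  mid=-2.06742 |R|=1.06742 →lo
  mid=-1.74667 |R|=0.74667 →hi
  mid=-1.90704 |R|=0.90704 →hi
  mid=-1.98723 |R|=0.98723 →hi
  mid=-2.02733 |R|=1.02733 →lo
  mid=-2.00728 |R|=1.00728 →lo
  mid=-1.99726 |R|=0.99726 →hi
  mid=-2.00227 |R|=1.00227 →lo
  mid=-1.99976 |R|=0.99976 →hi
  ...
  [-2.00007,-1.99992] ⇒ x*=-2.0000
Interval (-2.0000, 0).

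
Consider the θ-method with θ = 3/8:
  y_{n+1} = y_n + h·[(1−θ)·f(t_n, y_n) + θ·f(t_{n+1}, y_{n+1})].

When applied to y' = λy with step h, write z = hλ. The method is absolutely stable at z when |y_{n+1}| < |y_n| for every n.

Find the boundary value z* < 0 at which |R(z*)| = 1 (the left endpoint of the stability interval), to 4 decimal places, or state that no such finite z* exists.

z* = -8.0000.

On y'=λy, z=hλ:
  y_{n+1} = y_n + z·[5/8·y_n + 3/8·y_{n+1}] ⇒ (1 − 3/8z)y_{n+1} = (1 + 5/8z)y_n
  ⇒ R(z) = (1 + 5/8z)/(1 − 3/8z).

Solve |R(x)|<1 on ℝ⁻.
x=-1.35: |R|=0.1037
R=−1: 1+5/8x = −1+3/8x ⇒ -1/4x=2 ⇒ x=2/(-1/4)=-8.0000
Confirm numerically:
  x=-7.209: |R|=0.94660 <1
  x=-6.516: |R|=0.89226 <1
  x=-5.860: |R|=0.83268 <1
  x=-5.571: |R|=0.80342 <1
  x=-8.186: |R|=1.01143 >1
  x=-8.172: |R|=1.01058 >1
Stable set (-8.0000, 0).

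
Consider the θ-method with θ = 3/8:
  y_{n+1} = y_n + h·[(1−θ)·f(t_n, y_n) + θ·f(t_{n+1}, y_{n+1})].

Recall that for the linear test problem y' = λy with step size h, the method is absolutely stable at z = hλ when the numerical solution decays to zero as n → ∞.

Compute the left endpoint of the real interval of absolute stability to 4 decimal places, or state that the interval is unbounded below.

Test eqn y'=λy, z=hλ:
  y_{n+1} = y_n + z·[5/8·y_n + 3/8·y_{n+1}] ⇒ (1 − 3/8z)y_{n+1} = (1 + 5/8z)y_n
  so R(z) = (1 + 5/8z)/(1 − 3/8z).

Find x<0 with |R(x)|<1.
x=-0.35: |R|=0.6906
R=−1: 1+5/8x = −1+3/8x ⇒ -1/4x=2 ⇒ x=2/(-1/4)=-8.0000
Confirm numerically:
  x=-7.790: |R|=0.98661 <1
  x=-5.659: |R|=0.81255 <1
  x=-5.623: |R|=0.80884 <1
  x=-4.941: |R|=0.73194 <1
  x=-8.477: |R|=1.02854 >1
  x=-8.066: |R|=1.00410 >1
  x=-8.049: |R|=1.00305 >1
Stable set (-8.0000, 0).

left endpoint -8.0000.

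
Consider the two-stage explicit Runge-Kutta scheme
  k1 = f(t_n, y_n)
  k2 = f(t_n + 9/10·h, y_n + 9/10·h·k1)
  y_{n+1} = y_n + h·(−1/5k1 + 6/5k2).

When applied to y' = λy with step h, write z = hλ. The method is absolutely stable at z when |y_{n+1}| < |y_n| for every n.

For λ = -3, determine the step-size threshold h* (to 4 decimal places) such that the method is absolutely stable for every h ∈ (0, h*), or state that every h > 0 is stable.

(-0.9259,0); λ=-3 ⇒ h* = (25/27)/3 = 0.3086.

Set f=λy, z=hλ:
  k1=λy_n ⇒ h·k1=z·y_n;  k2=λ(1+9/10z)y_n ⇒ h·k2=z(1+9/10z)y_n
  y_{n+1}/y_n = 1 − 1/5z + 6/5z(1+9/10z) = 1 + z + 27/25z²
  so R(z) = 1 + z + 27/25z².

Solve |R(x)|<1 on ℝ⁻.
x=-0.5: |R|=0.7700
R=1: x+27/25x²=0 ⇒ x=−25/27=-0.9259; min R=1−1/(4·27/25)=0.7685>−1
Confirm numerically:
  x=-0.822: |R|=0.90774 <1
  x=-0.570: |R|=0.78089 <1
  x=-0.449: |R|=0.76873 <1
  x=-1.281: |R|=1.49124 >1
  x=-1.182: |R|=1.32689 >1
Interval (-0.9259, 0).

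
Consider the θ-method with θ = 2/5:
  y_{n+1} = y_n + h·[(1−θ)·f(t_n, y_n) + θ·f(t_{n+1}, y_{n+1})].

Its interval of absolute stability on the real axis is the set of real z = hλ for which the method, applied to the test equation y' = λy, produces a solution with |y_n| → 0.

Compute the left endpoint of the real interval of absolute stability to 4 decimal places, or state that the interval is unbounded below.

z* = -10.0000.

Set f=λy, z=hλ:
  y_{n+1} = y_n + z·[3/5·y_n + 2/5·y_{n+1}] ⇒ (1 − 2/5z)y_{n+1} = (1 + 3/5z)y_n
  Hence R(z) = (1 + 3/5z)/(1 − 2/5z).

Find x<0 with |R(x)|<1.
x=-0.88: |R|=0.3491
R=−1: 1+3/5x = −1+2/5x ⇒ -1/5x=2 ⇒ x=2/(-1/5)=-10.0000
Confirm numerically:
  x=-8.787: |R|=0.94627 <1
  x=-7.423: |R|=0.87015 <1
  x=-5.796: |R|=0.74662 <1
  x=-10.451: |R|=1.01741 >1
  x=-10.413: |R|=1.01599 >1
  x=-10.073: |R|=1.00290 >1
Interval (-10.0000, 0).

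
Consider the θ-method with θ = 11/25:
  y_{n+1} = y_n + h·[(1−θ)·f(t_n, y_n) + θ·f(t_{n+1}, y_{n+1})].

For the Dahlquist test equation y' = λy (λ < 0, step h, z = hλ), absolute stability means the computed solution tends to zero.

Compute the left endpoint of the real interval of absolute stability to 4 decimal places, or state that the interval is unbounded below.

With y'=λy (z=hλ):
  y_{n+1} = y_n + z·[14/25·y_n + 11/25·y_{n+1}] ⇒ (1 − 11/25z)y_{n+1} = (1 + 14/25z)y_n
  ⇒ R(z) = (1 + 14/25z)/(1 − 11/25z).

Solve |R(x)|<1 on ℝ⁻.
x=-0.6: |R|=0.5253
R=−1: 1+14/25x = −1+11/25x ⇒ -3/25x=2 ⇒ x=2/(-3/25)=-16.6667
Confirm numerically:
  x=-13.739: |R|=0.95013 <1
  x=-10.014: |R|=0.85233 <1
  x=-8.636: |R|=0.79923 <1
  x=-6.686: |R|=0.69616 <1
  x=-16.859: |R|=1.00274 >1
  x=-16.741: |R|=1.00107 >1
So |R|<1 on (-16.6667, 0).

left endpoint -16.6667.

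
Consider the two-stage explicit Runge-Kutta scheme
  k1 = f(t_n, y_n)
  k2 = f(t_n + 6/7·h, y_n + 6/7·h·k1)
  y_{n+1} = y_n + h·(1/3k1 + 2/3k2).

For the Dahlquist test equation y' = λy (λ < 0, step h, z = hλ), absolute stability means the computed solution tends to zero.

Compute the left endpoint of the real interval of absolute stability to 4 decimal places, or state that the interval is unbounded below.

z* = -1.7500.

Test eqn y'=λy, z=hλ:
  k1=λy_n ⇒ h·k1=z·y_n;  k2=λ(1+6/7z)y_n ⇒ h·k2=z(1+6/7z)y_n
  y_{n+1}/y_n = 1 + 1/3z + 2/3z(1+6/7z) = 1 + z + 4/7z²
  Hence R(z) = 1 + z + 4/7z².

Find x<0 with |R(x)|<1.
x=-0.49: |R|=0.6472
R=1: x+4/7x²=0 ⇒ x=−7/4=-1.7500; min R=1−1/(4·4/7)=0.5625>−1
Confirm numerically:
  x=-1.657: |R|=0.91194 <1
  x=-1.302: |R|=0.66669 <1
  x=-0.830: |R|=0.56366 <1
  x=-2.087: |R|=1.40190 >1
  x=-1.850: |R|=1.10571 >1
  x=-1.773: |R|=1.02330 >1
So |R|<1 on (-1.7500, 0).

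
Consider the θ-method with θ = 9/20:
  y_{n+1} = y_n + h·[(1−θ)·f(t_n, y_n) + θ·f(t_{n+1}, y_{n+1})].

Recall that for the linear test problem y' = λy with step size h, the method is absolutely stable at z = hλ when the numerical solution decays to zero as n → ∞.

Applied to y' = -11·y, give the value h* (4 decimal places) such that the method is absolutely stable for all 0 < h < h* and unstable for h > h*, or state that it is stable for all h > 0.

With y'=λy (z=hλ):
  y_{n+1} = y_n + z·[11/20·y_n + 9/20·y_{n+1}] ⇒ (1 − 9/20z)y_{n+1} = (1 + 11/20z)y_n
  Hence R(z) = (1 + 11/20z)/(1 − 9/20z).

Need |R(x)|<1, x<0.
x=-1.34: |R|=0.1641
R=−1: 1+11/20x = −1+9/20x ⇒ -1/10x=2 ⇒ x=2/(-1/10)=-20.0000
Confirm numerically:
  x=-11.756: |R|=0.86894 <1
  x=-11.246: |R|=0.85556 <1
  x=-10.748: |R|=0.84148 <1
  x=-20.564: |R|=1.00550 >1
  x=-20.473: |R|=1.00463 >1
  x=-20.305: |R|=1.00301 >1
Stable set (-20.0000, 0).

(-20.0000,0); λ=-11 ⇒ h* = (20)/11 = 1.8182.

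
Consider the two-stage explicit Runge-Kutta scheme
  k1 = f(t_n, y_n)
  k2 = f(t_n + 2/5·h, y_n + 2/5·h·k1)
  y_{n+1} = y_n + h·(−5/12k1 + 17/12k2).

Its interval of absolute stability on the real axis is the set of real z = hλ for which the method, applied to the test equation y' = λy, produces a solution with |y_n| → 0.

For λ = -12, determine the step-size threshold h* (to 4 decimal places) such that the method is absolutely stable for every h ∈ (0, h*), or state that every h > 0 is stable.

On y'=λy, z=hλ:
  k1=λy_n ⇒ h·k1=z·y_n;  k2=λ(1+2/5z)y_n ⇒ h·k2=z(1+2/5z)y_n
  y_{n+1}/y_n = 1 − 5/12z + 17/12z(1+2/5z) = 1 + z + 17/30z²
  R(z) = 1 + z + 17/30z².

Boundary: |R(x)|=1, x<0.
x=-1.38: |R|=0.6992
R=1: x+17/30x²=0 ⇒ x=−30/17=-1.7647; min R=1−1/(4·17/30)=0.5588>−1
Confirm numerically:
  x=-1.627: |R|=0.87304 <1
  x=-1.256: |R|=0.63794 <1
  x=-0.904: |R|=0.55909 <1
  x=-2.276: |R|=1.65943 >1
  x=-2.138: |R|=1.45226 >1
  x=-1.879: |R|=1.12170 >1
Stable set (-1.7647, 0).

(-1.7647,0); λ=-12 ⇒ h* = (30/17)/12 = 0.1471.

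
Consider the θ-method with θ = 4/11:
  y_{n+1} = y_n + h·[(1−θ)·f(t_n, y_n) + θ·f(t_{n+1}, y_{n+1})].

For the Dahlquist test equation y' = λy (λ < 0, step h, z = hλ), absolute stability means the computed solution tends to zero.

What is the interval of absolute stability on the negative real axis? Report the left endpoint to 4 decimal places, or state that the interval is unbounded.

On y'=λy, z=hλ:
  y_{n+1} = y_n + z·[7/11·y_n + 4/11·y_{n+1}] ⇒ (1 − 4/11z)y_{n+1} = (1 + 7/11z)y_n
  Hence R(z) = (1 + 7/11z)/(1 − 4/11z).

Need |R(x)|<1, x<0.
x=-0.42: |R|=0.6356
R=−1: 1+7/11x = −1+4/11x ⇒ -3/11x=2 ⇒ x=2/(-3/11)=-7.3333
Confirm numerically:
  x=-7.137: |R|=0.98511 <1
  x=-6.862: |R|=0.96322 <1
  x=-4.980: |R|=0.77167 <1
  x=-7.866: |R|=1.03763 >1
  x=-7.774: |R|=1.03140 >1
  x=-7.525: |R|=1.01399 >1
Interval (-7.3333, 0).

(-7.3333, 0).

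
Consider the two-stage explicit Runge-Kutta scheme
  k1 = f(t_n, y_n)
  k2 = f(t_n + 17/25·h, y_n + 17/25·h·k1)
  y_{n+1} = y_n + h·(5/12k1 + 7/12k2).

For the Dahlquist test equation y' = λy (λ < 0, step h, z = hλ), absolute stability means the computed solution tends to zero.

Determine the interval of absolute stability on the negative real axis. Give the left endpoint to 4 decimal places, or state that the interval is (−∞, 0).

(-2.5210, 0).

On y'=λy, z=hλ:
  k1=λy_n ⇒ h·k1=z·y_n;  k2=λ(1+17/25z)y_n ⇒ h·k2=z(1+17/25z)y_n
  y_{n+1}/y_n = 1 + 5/12z + 7/12z(1+17/25z) = 1 + z + 119/300z²
  ⇒ R(z) = 1 + z + 119/300z².

Solve |R(x)|<1 on ℝ⁻.
x=-1.6: |R|=0.4155
R=1: x+119/300x²=0 ⇒ x=−300/119=-2.5210; min R=1−1/(4·119/300)=0.3697>−1
Confirm numerically:
  x=-2.140: |R|=0.67657 <1
  x=-1.937: |R|=0.55128 <1
  x=-1.154: |R|=0.37425 <1
  x=-2.786: |R|=1.29285 >1
  x=-2.609: |R|=1.09106 >1
Stable set (-2.5210, 0).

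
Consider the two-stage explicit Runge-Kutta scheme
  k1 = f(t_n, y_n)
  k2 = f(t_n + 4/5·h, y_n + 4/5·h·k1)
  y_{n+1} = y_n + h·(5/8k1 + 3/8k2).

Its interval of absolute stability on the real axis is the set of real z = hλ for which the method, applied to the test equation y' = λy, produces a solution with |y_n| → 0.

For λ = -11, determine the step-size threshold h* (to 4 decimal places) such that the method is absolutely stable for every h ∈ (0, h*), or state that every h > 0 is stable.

On y'=λy, z=hλ:
  k1=λy_n ⇒ h·k1=z·y_n;  k2=λ(1+4/5z)y_n ⇒ h·k2=z(1+4/5z)y_n
  y_{n+1}/y_n = 1 + 5/8z + 3/8z(1+4/5z) = 1 + z + 3/10z²
  R(z) = 1 + z + 3/10z².

Need |R(x)|<1, x<0.
x=-1.17: |R|=0.2407
R=1: x+3/10x²=0 ⇒ x=−10/3=-3.3333; min R=1−1/(4·3/10)=0.1667>−1
Confirm numerically:
  x=-3.037: |R|=0.73001 <1
  x=-2.708: |R|=0.49198 <1
  x=-2.542: |R|=0.39653 <1
  x=-2.433: |R|=0.34285 <1
  x=-3.894: |R|=1.65497 >1
  x=-3.673: |R|=1.37428 >1
  x=-3.428: |R|=1.09736 >1
Interval (-3.3333, 0).

(-3.3333,0); λ=-11 ⇒ h* = (10/3)/11 = 0.3030.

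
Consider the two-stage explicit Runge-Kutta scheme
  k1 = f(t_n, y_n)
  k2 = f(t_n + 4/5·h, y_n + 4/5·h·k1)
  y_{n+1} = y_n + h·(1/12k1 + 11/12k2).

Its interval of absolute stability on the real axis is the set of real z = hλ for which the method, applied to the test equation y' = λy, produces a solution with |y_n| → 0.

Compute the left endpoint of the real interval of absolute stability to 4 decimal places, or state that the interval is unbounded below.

On y'=λy, z=hλ:
  k1=λy_n ⇒ h·k1=z·y_n;  k2=λ(1+4/5z)y_n ⇒ h·k2=z(1+4/5z)y_n
  y_{n+1}/y_n = 1 + 1/12z + 11/12z(1+4/5z) = 1 + z + 11/15z²
  so R(z) = 1 + z + 11/15z².

Find x<0 with |R(x)|<1.
x=-1.22: |R|=0.8715
R=1: x+11/15x²=0 ⇒ x=−15/11=-1.3636; min R=1−1/(4·11/15)=0.6591>−1
Confirm numerically:
  x=-1.098: |R|=0.78611 <1
  x=-0.973: |R|=0.72127 <1
  x=-0.593: |R|=0.66488 <1
  x=-1.825: |R|=1.61746 >1
  x=-1.565: |R|=1.23110 >1
  x=-1.539: |R|=1.19792 >1
Interval (-1.3636, 0).

left endpoint -1.3636.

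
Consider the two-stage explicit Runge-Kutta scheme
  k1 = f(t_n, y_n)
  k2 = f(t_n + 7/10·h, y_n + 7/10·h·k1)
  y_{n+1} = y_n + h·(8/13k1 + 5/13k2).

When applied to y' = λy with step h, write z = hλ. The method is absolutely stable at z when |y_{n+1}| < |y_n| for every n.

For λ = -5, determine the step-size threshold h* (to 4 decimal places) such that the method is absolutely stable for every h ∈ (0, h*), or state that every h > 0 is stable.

Set f=λy, z=hλ:
  k1=λy_n ⇒ h·k1=z·y_n;  k2=λ(1+7/10z)y_n ⇒ h·k2=z(1+7/10z)y_n
  y_{n+1}/y_n = 1 + 8/13z + 5/13z(1+7/10z) = 1 + z + 7/26z²
  R(z) = 1 + z + 7/26z².

Need |R(x)|<1, x<0.
x=-0.74: |R|=0.4074
R=1: x+7/26x²=0 ⇒ x=−26/7=-3.7143; min R=1−1/(4·7/26)=0.0714>−1
Confirm numerically:
  x=-2.320: |R|=0.12911 <1
  x=-2.054: |R|=0.08186 <1
  x=-1.648: |R|=0.08320 <1
  x=-4.197: |R|=1.54545 >1
  x=-3.877: |R|=1.16984 >1
  x=-3.842: |R|=1.13211 >1
Stable set (-3.7143, 0).

(-3.7143,0); λ=-5 ⇒ h* = (26/7)/5 = 0.7429.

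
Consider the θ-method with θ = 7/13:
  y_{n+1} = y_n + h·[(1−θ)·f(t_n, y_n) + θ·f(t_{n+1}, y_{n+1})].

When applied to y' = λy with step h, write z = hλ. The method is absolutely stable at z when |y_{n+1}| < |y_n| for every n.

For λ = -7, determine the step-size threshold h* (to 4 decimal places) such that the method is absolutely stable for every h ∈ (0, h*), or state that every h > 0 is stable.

(−∞, 0) — no finite endpoint. Any h>0 works for λ=-7.

With y'=λy (z=hλ):
  y_{n+1} = y_n + z·[6/13·y_n + 7/13·y_{n+1}] ⇒ (1 − 7/13z)y_{n+1} = (1 + 6/13z)y_n
  Hence R(z) = (1 + 6/13z)/(1 − 7/13z).

Solve |R(x)|<1 on ℝ⁻.
x=-1.59: |R|=0.1434
x=-2: |R|=0.0370
x=-10: |R|=0.5663
x=-100: |R|=0.8233
θ=7/13≥1/2 ⇒ |1+6/13x|<|1−7/13x| ∀x<0 ⇒ interval (−∞,0).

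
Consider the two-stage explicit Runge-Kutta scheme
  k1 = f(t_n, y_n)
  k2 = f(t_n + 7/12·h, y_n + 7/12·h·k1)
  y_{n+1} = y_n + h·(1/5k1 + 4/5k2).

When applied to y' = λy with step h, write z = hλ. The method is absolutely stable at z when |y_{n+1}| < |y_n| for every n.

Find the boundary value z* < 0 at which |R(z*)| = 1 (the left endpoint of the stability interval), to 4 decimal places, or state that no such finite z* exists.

Set f=λy, z=hλ:
  k1=λy_n ⇒ h·k1=z·y_n;  k2=λ(1+7/12z)y_n ⇒ h·k2=z(1+7/12z)y_n
  y_{n+1}/y_n = 1 + 1/5z + 4/5z(1+7/12z) = 1 + z + 7/15z²
  R(z) = 1 + z + 7/15z².

Solve |R(x)|<1 on ℝ⁻.
x=-1.39: |R|=0.5116
R=1: x+7/15x²=0 ⇒ x=−15/7=-2.1429; min R=1−1/(4·7/15)=0.4643>−1
Confirm numerically:
  x=-1.635: |R|=0.61251 <1
  x=-1.576: |R|=0.58310 <1
  x=-1.472: |R|=0.53917 <1
  x=-2.582: |R|=1.52914 >1
  x=-2.236: |R|=1.09719 >1
  x=-2.209: |R|=1.06818 >1
So |R|<1 on (-2.1429, 0).

z* = -2.1429.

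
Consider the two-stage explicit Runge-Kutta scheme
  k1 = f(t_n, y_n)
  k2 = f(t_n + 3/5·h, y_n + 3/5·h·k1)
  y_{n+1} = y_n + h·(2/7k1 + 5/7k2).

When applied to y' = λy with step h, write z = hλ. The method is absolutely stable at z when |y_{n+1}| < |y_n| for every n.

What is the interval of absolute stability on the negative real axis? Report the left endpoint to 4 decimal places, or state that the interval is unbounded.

z∈(-2.3333,0).

Test eqn y'=λy, z=hλ:
  k1=λy_n ⇒ h·k1=z·y_n;  k2=λ(1+3/5z)y_n ⇒ h·k2=z(1+3/5z)y_n
  y_{n+1}/y_n = 1 + 2/7z + 5/7z(1+3/5z) = 1 + z + 3/7z²
  R(z) = 1 + z + 3/7z².

Solve |R(x)|<1 on ℝ⁻.
x=-1.05: |R|=0.4225
R=1: x+3/7x²=0 ⇒ x=−7/3=-2.3333; min R=1−1/(4·3/7)=0.4167>−1
Confirm numerically:
  x=-1.850: |R|=0.61679 <1
  x=-1.087: |R|=0.41939 <1
  x=-1.014: |R|=0.42666 <1
  x=-2.895: |R|=1.69687 >1
  x=-2.731: |R|=1.46544 >1
  x=-2.701: |R|=1.42560 >1
Interval (-2.3333, 0).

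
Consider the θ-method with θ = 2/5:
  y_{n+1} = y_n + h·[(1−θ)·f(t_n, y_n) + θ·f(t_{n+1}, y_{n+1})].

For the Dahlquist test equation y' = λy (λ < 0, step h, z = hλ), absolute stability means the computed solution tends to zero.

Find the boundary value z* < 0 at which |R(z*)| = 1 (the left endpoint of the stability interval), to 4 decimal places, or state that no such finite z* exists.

left endpoint -10.0000.

Set f=λy, z=hλ:
  y_{n+1} = y_n + z·[3/5·y_n + 2/5·y_{n+1}] ⇒ (1 − 2/5z)y_{n+1} = (1 + 3/5z)y_n
  Hence R(z) = (1 + 3/5z)/(1 − 2/5z).

Solve |R(x)|<1 on ℝ⁻.
x=-0.79: |R|=0.3997
R=−1: 1+3/5x = −1+2/5x ⇒ -1/5x=2 ⇒ x=2/(-1/5)=-10.0000
Confirm numerically:
  x=-9.181: |R|=0.96494 <1
  x=-6.300: |R|=0.78977 <1
  x=-5.938: |R|=0.75930 <1
  x=-5.163: |R|=0.68439 <1
  x=-10.454: |R|=1.01752 >1
  x=-10.357: |R|=1.01388 >1
  x=-10.092: |R|=1.00365 >1
Interval (-10.0000, 0).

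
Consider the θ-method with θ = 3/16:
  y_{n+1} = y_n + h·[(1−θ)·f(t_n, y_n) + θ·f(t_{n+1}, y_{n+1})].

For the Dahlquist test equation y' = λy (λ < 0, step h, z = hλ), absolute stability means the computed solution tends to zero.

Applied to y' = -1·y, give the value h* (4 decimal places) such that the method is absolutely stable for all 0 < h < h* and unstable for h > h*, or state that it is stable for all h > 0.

(-3.2000,0); λ=-1 ⇒ h* = (16/5)/1 = 3.2000.

With y'=λy (z=hλ):
  y_{n+1} = y_n + z·[13/16·y_n + 3/16·y_{n+1}] ⇒ (1 − 3/16z)y_{n+1} = (1 + 13/16z)y_n
  Hence R(z) = (1 + 13/16z)/(1 − 3/16z).

Boundary: |R(x)|=1, x<0.
x=-1.76: |R|=0.3233
R=−1: 1+13/16x = −1+3/16x ⇒ -5/8x=2 ⇒ x=2/(-5/8)=-3.2000
Confirm numerically:
  x=-2.771: |R|=0.82355 <1
  x=-2.573: |R|=0.73565 <1
  x=-2.307: |R|=0.61040 <1
  x=-3.675: |R|=1.17576 >1
  x=-3.390: |R|=1.07260 >1
  x=-3.363: |R|=1.06248 >1
Stable set (-3.2000, 0).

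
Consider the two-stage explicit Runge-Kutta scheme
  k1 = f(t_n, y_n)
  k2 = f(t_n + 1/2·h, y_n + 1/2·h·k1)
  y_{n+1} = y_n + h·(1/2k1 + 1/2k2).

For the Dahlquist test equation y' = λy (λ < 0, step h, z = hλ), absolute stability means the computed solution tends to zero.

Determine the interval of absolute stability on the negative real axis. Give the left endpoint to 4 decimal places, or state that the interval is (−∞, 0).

Test eqn y'=λy, z=hλ:
  k1=λy_n ⇒ h·k1=z·y_n;  k2=λ(1+1/2z)y_n ⇒ h·k2=z(1+1/2z)y_n
  y_{n+1}/y_n = 1 + 1/2z + 1/2z(1+1/2z) = 1 + z + 1/4z²
  ⇒ R(z) = 1 + z + 1/4z².

Boundary: |R(x)|=1, x<0.
x=-1.57: |R|=0.0462
R=1: x+1/4x²=0 ⇒ x=−4=-4.0000; min R=1−1/(4·1/4)=0.0000>−1
Confirm numerically:
  x=-3.734: |R|=0.75169 <1
  x=-2.971: |R|=0.23571 <1
  x=-2.520: |R|=0.06760 <1
  x=-2.239: |R|=0.01428 <1
  x=-4.464: |R|=1.51782 >1
  x=-4.219: |R|=1.23099 >1
So |R|<1 on (-4.0000, 0).

(-4.0000, 0).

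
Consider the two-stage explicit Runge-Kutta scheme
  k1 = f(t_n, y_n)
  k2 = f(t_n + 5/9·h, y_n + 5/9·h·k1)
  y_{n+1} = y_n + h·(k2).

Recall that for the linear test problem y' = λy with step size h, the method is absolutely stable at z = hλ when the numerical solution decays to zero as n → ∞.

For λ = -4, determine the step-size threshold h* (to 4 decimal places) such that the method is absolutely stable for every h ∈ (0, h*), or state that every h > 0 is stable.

(-1.8000,0); λ=-4 ⇒ h* = (9/5)/4 = 0.4500.

With y'=λy (z=hλ):
  k1=λy_n ⇒ h·k1=z·y_n;  k2=λ(1+5/9z)y_n ⇒ h·k2=z(1+5/9z)y_n
  y_{n+1}/y_n = 1 + z(1+5/9z) = 1 + z + 5/9z²
  R(z) = 1 + z + 5/9z².

Boundary: |R(x)|=1, x<0.
x=-1.77: |R|=0.9705
R=1: x+5/9x²=0 ⇒ x=−9/5=-1.8000; min R=1−1/(4·5/9)=0.5500>−1
Confirm numerically:
  x=-1.743: |R|=0.94481 <1
  x=-1.655: |R|=0.86668 <1
  x=-1.230: |R|=0.61050 <1
  x=-0.753: |R|=0.56200 <1
  x=-2.380: |R|=1.76689 >1
  x=-2.074: |R|=1.31571 >1
Interval (-1.8000, 0).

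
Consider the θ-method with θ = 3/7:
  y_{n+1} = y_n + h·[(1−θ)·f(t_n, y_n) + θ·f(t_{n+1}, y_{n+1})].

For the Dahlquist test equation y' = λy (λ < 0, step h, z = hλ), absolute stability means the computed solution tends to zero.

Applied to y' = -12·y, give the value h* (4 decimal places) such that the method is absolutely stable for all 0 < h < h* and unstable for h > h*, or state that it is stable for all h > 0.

Set f=λy, z=hλ:
  y_{n+1} = y_n + z·[4/7·y_n + 3/7·y_{n+1}] ⇒ (1 − 3/7z)y_{n+1} = (1 + 4/7z)y_n
  so R(z) = (1 + 4/7z)/(1 − 3/7z).

Solve |R(x)|<1 on ℝ⁻.
x=-0.69: |R|=0.4675
R=−1: 1+4/7x = −1+3/7x ⇒ -1/7x=2 ⇒ x=2/(-1/7)=-14.0000
Confirm numerically:
  x=-11.790: |R|=0.94784 <1
  x=-10.128: |R|=0.89643 <1
  x=-9.553: |R|=0.87529 <1
  x=-14.598: |R|=1.01177 >1
  x=-14.469: |R|=1.00930 >1
  x=-14.330: |R|=1.00660 >1
So |R|<1 on (-14.0000, 0).

(-14.0000,0); λ=-12 ⇒ h* = (14)/12 = 1.1667.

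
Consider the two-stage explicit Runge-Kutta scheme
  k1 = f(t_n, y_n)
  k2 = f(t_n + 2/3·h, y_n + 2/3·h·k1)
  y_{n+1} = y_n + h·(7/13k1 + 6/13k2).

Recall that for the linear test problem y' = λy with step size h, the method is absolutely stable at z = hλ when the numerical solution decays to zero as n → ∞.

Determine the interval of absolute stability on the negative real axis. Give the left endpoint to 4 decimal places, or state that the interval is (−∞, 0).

(-3.2500, 0).

With y'=λy (z=hλ):
  k1=λy_n ⇒ h·k1=z·y_n;  k2=λ(1+2/3z)y_n ⇒ h·k2=z(1+2/3z)y_n
  y_{n+1}/y_n = 1 + 7/13z + 6/13z(1+2/3z) = 1 + z + 4/13z²
  R(z) = 1 + z + 4/13z².

Need |R(x)|<1, x<0.
x=-0.8: |R|=0.3969
R=1: x+4/13x²=0 ⇒ x=−13/4=-3.2500; min R=1−1/(4·4/13)=0.1875>−1
Confirm numerically:
  x=-3.103: |R|=0.85965 <1
  x=-2.400: |R|=0.37231 <1
  x=-2.353: |R|=0.35057 <1
  x=-3.547: |R|=1.32414 >1
  x=-3.379: |R|=1.13412 >1
So |R|<1 on (-3.2500, 0).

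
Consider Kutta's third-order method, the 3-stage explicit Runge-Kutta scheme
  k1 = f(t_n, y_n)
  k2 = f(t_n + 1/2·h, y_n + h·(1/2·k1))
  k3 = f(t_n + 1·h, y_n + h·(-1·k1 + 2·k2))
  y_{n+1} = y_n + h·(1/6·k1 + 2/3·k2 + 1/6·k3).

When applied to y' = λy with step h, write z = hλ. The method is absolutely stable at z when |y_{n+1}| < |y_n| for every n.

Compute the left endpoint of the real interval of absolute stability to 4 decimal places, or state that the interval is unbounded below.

On y'=λy, z=hλ:
  order 3, 3-stage ⇒ R(z)=1+z+z^2/2+z^3/6
  (e.g. R(-1.16)=0.25265, |R|=0.25265)

Find x<0 with |R(x)|<1.
x=-1.16: |R|=0.2527
|R(-2.41)|=0.8389 |R(-2.36)|=0.7659 |R(-1.63)|=0.0233
Bisect:
  x_lo=-3.2647 |R|=2.7349  x_hi=-0.0803 |R|=0.9229
  mid=-1.67249 |R|=0.05360 →hi
  mid=-2.46860 |R|=0.92887 →hi
  mid=-2.86665 |R|=1.68401 →lo
  mid=-2.66762 |R|=1.27341 →lo
  mid=-2.56811 |R|=1.09338 →lo
  mid=-2.51835 |R|=1.00924 →lo
  mid=-2.49347 |R|=0.96859 →hi
  mid=-2.50591 |R|=0.98880 →hi
  mid=-2.51213 |R|=0.99899 →hi
  mid=-2.51524 |R|=1.00411 →lo
  ...
  [-2.51291,-2.51272] ⇒ x*=-2.5127
So |R|<1 on (-2.5127, 0).

left endpoint -2.5127.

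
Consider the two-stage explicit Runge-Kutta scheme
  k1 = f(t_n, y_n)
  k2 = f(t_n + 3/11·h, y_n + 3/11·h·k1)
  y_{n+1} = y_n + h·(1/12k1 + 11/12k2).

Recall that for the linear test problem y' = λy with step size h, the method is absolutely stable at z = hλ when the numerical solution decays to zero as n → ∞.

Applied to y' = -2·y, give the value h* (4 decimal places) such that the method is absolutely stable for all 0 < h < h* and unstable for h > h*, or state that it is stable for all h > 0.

With y'=λy (z=hλ):
  k1=λy_n ⇒ h·k1=z·y_n;  k2=λ(1+3/11z)y_n ⇒ h·k2=z(1+3/11z)y_n
  y_{n+1}/y_n = 1 + 1/12z + 11/12z(1+3/11z) = 1 + z + 1/4z²
  Hence R(z) = 1 + z + 1/4z².

Solve |R(x)|<1 on ℝ⁻.
x=-0.77: |R|=0.3782
R=1: x+1/4x²=0 ⇒ x=−4=-4.0000; min R=1−1/(4·1/4)=0.0000>−1
Confirm numerically:
  x=-3.975: |R|=0.97516 <1
  x=-3.969: |R|=0.96924 <1
  x=-3.443: |R|=0.52056 <1
  x=-3.007: |R|=0.25351 <1
  x=-4.413: |R|=1.45564 >1
  x=-4.162: |R|=1.16856 >1
  x=-4.068: |R|=1.06916 >1
Interval (-4.0000, 0).

(-4.0000,0); λ=-2 ⇒ h* = (4)/2 = 2.0000.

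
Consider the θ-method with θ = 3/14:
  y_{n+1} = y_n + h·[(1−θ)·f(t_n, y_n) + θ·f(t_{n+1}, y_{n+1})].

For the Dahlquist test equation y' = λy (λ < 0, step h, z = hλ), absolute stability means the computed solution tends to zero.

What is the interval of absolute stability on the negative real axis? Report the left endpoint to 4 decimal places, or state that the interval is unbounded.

(-3.5000, 0).

On y'=λy, z=hλ:
  y_{n+1} = y_n + z·[11/14·y_n + 3/14·y_{n+1}] ⇒ (1 − 3/14z)y_{n+1} = (1 + 11/14z)y_n
  so R(z) = (1 + 11/14z)/(1 − 3/14z).

Solve |R(x)|<1 on ℝ⁻.
x=-1.31: |R|=0.0229
R=−1: 1+11/14x = −1+3/14x ⇒ -4/7x=2 ⇒ x=2/(-4/7)=-3.5000
Confirm numerically:
  x=-3.133: |R|=0.87452 <1
  x=-3.010: |R|=0.82979 <1
  x=-1.820: |R|=0.30935 <1
  x=-3.959: |R|=1.14190 >1
  x=-3.829: |R|=1.10327 >1
  x=-3.549: |R|=1.01590 >1
So |R|<1 on (-3.5000, 0).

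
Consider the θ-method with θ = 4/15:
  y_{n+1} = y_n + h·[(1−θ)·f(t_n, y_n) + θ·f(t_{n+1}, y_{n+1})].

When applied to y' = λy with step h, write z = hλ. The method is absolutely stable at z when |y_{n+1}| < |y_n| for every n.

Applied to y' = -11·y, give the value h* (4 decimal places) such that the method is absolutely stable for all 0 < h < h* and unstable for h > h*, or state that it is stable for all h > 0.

(-4.2857,0); λ=-11 ⇒ h* = (30/7)/11 = 0.3896.

Set f=λy, z=hλ:
  y_{n+1} = y_n + z·[11/15·y_n + 4/15·y_{n+1}] ⇒ (1 − 4/15z)y_{n+1} = (1 + 11/15z)y_n
  so R(z) = (1 + 11/15z)/(1 − 4/15z).

Need |R(x)|<1, x<0.
x=-0.61: |R|=0.4753
R=−1: 1+11/15x = −1+4/15x ⇒ -7/15x=2 ⇒ x=2/(-7/15)=-4.2857
Confirm numerically:
  x=-2.838: |R|=0.61544 <1
  x=-2.435: |R|=0.47635 <1
  x=-2.263: |R|=0.41132 <1
  x=-1.924: |R|=0.27159 <1
  x=-4.622: |R|=1.07029 >1
  x=-4.531: |R|=1.05184 >1
  x=-4.308: |R|=1.00484 >1
So |R|<1 on (-4.2857, 0).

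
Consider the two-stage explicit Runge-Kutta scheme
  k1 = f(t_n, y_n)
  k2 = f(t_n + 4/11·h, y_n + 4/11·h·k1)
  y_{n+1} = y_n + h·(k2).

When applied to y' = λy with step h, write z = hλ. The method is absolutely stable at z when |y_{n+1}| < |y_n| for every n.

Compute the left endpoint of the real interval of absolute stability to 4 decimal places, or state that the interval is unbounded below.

With y'=λy (z=hλ):
  k1=λy_n ⇒ h·k1=z·y_n;  k2=λ(1+4/11z)y_n ⇒ h·k2=z(1+4/11z)y_n
  y_{n+1}/y_n = 1 + z(1+4/11z) = 1 + z + 4/11z²
  ⇒ R(z) = 1 + z + 4/11z².

Solve |R(x)|<1 on ℝ⁻.
x=-1.56: |R|=0.3249
R=1: x+4/11x²=0 ⇒ x=−11/4=-2.7500; min R=1−1/(4·4/11)=0.3125>−1
Confirm numerically:
  x=-2.659: |R|=0.91201 <1
  x=-1.574: |R|=0.32690 <1
  x=-1.513: |R|=0.31943 <1
  x=-3.056: |R|=1.34005 >1
  x=-3.029: |R|=1.30731 >1
Interval (-2.7500, 0).

left endpoint -2.7500.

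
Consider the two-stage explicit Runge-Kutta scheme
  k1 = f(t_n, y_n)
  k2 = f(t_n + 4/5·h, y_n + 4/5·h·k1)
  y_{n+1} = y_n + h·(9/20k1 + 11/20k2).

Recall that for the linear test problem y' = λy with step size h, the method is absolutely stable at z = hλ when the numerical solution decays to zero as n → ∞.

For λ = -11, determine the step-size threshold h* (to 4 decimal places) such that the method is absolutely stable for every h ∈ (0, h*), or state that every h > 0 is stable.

(-2.2727,0); λ=-11 ⇒ h* = (25/11)/11 = 0.2066.

On y'=λy, z=hλ:
  k1=λy_n ⇒ h·k1=z·y_n;  k2=λ(1+4/5z)y_n ⇒ h·k2=z(1+4/5z)y_n
  y_{n+1}/y_n = 1 + 9/20z + 11/20z(1+4/5z) = 1 + z + 11/25z²
  ⇒ R(z) = 1 + z + 11/25z².

Need |R(x)|<1, x<0.
x=-1.58: |R|=0.5184
R=1: x+11/25x²=0 ⇒ x=−25/11=-2.2727; min R=1−1/(4·11/25)=0.4318>−1
Confirm numerically:
  x=-1.968: |R|=0.73613 <1
  x=-1.705: |R|=0.57409 <1
  x=-1.584: |R|=0.51998 <1
  x=-2.668: |R|=1.46402 >1
  x=-2.617: |R|=1.39642 >1
  x=-2.581: |R|=1.35009 >1
So |R|<1 on (-2.2727, 0).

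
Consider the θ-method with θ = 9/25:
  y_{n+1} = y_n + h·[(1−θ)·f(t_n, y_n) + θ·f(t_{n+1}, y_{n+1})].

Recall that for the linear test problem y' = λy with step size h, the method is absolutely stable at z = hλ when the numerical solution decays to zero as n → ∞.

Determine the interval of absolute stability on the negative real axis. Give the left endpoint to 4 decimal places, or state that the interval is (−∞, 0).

z∈(-7.1429,0).

On y'=λy, z=hλ:
  y_{n+1} = y_n + z·[16/25·y_n + 9/25·y_{n+1}] ⇒ (1 − 9/25z)y_{n+1} = (1 + 16/25z)y_n
  so R(z) = (1 + 16/25z)/(1 − 9/25z).

Solve |R(x)|<1 on ℝ⁻.
x=-1.77: |R|=0.0811
R=−1: 1+16/25x = −1+9/25x ⇒ -7/25x=2 ⇒ x=2/(-7/25)=-7.1429
Confirm numerically:
  x=-4.984: |R|=0.78367 <1
  x=-4.946: |R|=0.77878 <1
  x=-4.019: |R|=0.64253 <1
  x=-3.272: |R|=0.50235 <1
  x=-7.370: |R|=1.01741 >1
  x=-7.223: |R|=1.00623 >1
So |R|<1 on (-7.1429, 0).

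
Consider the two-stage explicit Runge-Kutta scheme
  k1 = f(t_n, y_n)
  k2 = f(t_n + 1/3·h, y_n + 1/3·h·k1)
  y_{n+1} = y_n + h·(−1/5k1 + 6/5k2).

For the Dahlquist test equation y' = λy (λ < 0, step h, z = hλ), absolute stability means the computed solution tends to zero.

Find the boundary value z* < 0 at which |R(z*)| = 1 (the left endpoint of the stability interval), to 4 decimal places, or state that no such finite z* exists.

Set f=λy, z=hλ:
  k1=λy_n ⇒ h·k1=z·y_n;  k2=λ(1+1/3z)y_n ⇒ h·k2=z(1+1/3z)y_n
  y_{n+1}/y_n = 1 − 1/5z + 6/5z(1+1/3z) = 1 + z + 2/5z²
  Hence R(z) = 1 + z + 2/5z².

Boundary: |R(x)|=1, x<0.
x=-1.39: |R|=0.3828
R=1: x+2/5x²=0 ⇒ x=−5/2=-2.5000; min R=1−1/(4·2/5)=0.3750>−1
Confirm numerically:
  x=-2.196: |R|=0.73297 <1
  x=-1.954: |R|=0.57325 <1
  x=-1.593: |R|=0.42206 <1
  x=-1.042: |R|=0.39231 <1
  x=-3.029: |R|=1.64094 >1
  x=-2.924: |R|=1.49591 >1
  x=-2.544: |R|=1.04477 >1
Stable set (-2.5000, 0).

z* = -2.5000.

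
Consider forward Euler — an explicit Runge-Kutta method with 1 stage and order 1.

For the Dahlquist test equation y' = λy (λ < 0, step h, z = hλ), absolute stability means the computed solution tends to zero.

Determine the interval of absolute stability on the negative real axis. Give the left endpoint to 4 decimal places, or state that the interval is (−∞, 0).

z∈(-2.0000,0).

Set f=λy, z=hλ:
  order 1, 1-stage ⇒ R(z)=1+z
  (e.g. R(-0.98)=0.02000, |R|=0.02000)

Solve |R(x)|<1 on ℝ⁻.
x=-0.98: |R|=0.0200
|R(-2.38)|=1.3800 |R(-2.3)|=1.3000 |R(-1.39)|=0.3900
Bisect:
  x_lo=-2.7688 |R|=1.7688  x_hi=-0.1002 |R|=0.8998
  mid=-1.43451 |R|=0.43451 →hi
  mid=-2.10166 |R|=1.10166 →lo
  mid=-1.76808 |R|=0.76808 →hi
  mid=-1.93487 |R|=0.93487 →hi
  mid=-2.01826 |R|=1.01826 →lo
  mid=-1.97657 |R|=0.97657 →hi
  mid=-1.99741 |R|=0.99741 →hi
  mid=-2.00784 |R|=1.00784 →lo
  mid=-2.00263 |R|=1.00263 →lo
  mid=-2.00002 |R|=1.00002 →lo
  ...
  [-2.00002,-1.99986] ⇒ x*=-2.0000
So |R|<1 on (-2.0000, 0).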